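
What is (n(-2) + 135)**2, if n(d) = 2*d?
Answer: 17161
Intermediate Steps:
(n(-2) + 135)**2 = (2*(-2) + 135)**2 = (-4 + 135)**2 = 131**2 = 17161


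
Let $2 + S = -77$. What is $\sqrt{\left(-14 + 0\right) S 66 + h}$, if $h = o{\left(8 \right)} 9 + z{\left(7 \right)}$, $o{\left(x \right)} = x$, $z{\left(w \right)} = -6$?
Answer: $9 \sqrt{902} \approx 270.3$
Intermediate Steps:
$S = -79$ ($S = -2 - 77 = -79$)
$h = 66$ ($h = 8 \cdot 9 - 6 = 72 - 6 = 66$)
$\sqrt{\left(-14 + 0\right) S 66 + h} = \sqrt{\left(-14 + 0\right) \left(-79\right) 66 + 66} = \sqrt{\left(-14\right) \left(-79\right) 66 + 66} = \sqrt{1106 \cdot 66 + 66} = \sqrt{72996 + 66} = \sqrt{73062} = 9 \sqrt{902}$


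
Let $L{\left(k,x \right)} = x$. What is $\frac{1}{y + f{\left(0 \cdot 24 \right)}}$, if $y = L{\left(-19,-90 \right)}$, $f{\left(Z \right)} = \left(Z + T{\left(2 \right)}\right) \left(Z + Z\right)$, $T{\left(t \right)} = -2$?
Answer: $- \frac{1}{90} \approx -0.011111$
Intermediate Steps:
$f{\left(Z \right)} = 2 Z \left(-2 + Z\right)$ ($f{\left(Z \right)} = \left(Z - 2\right) \left(Z + Z\right) = \left(-2 + Z\right) 2 Z = 2 Z \left(-2 + Z\right)$)
$y = -90$
$\frac{1}{y + f{\left(0 \cdot 24 \right)}} = \frac{1}{-90 + 2 \cdot 0 \cdot 24 \left(-2 + 0 \cdot 24\right)} = \frac{1}{-90 + 2 \cdot 0 \left(-2 + 0\right)} = \frac{1}{-90 + 2 \cdot 0 \left(-2\right)} = \frac{1}{-90 + 0} = \frac{1}{-90} = - \frac{1}{90}$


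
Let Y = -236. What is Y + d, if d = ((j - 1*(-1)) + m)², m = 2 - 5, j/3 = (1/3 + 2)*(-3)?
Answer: 293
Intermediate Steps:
j = -21 (j = 3*((1/3 + 2)*(-3)) = 3*((⅓ + 2)*(-3)) = 3*((7/3)*(-3)) = 3*(-7) = -21)
m = -3
d = 529 (d = ((-21 - 1*(-1)) - 3)² = ((-21 + 1) - 3)² = (-20 - 3)² = (-23)² = 529)
Y + d = -236 + 529 = 293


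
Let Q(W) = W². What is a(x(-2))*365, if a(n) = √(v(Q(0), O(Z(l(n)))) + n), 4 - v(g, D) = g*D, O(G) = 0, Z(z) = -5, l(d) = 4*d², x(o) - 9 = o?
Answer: 365*√11 ≈ 1210.6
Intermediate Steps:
x(o) = 9 + o
v(g, D) = 4 - D*g (v(g, D) = 4 - g*D = 4 - D*g)
a(n) = √(4 + n) (a(n) = √((4 - 1*0*0²) + n) = √((4 - 1*0*0) + n) = √((4 + 0) + n) = √(4 + n))
a(x(-2))*365 = √(4 + (9 - 2))*365 = √(4 + 7)*365 = √11*365 = 365*√11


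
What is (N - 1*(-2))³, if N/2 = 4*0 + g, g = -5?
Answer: -512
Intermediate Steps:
N = -10 (N = 2*(4*0 - 5) = 2*(0 - 5) = 2*(-5) = -10)
(N - 1*(-2))³ = (-10 - 1*(-2))³ = (-10 + 2)³ = (-8)³ = -512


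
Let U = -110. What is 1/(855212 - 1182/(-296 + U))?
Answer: 203/173608627 ≈ 1.1693e-6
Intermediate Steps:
1/(855212 - 1182/(-296 + U)) = 1/(855212 - 1182/(-296 - 110)) = 1/(855212 - 1182/(-406)) = 1/(855212 - 1/406*(-1182)) = 1/(855212 + 591/203) = 1/(173608627/203) = 203/173608627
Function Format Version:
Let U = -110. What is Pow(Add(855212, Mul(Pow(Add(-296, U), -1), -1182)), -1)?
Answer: Rational(203, 173608627) ≈ 1.1693e-6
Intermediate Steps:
Pow(Add(855212, Mul(Pow(Add(-296, U), -1), -1182)), -1) = Pow(Add(855212, Mul(Pow(Add(-296, -110), -1), -1182)), -1) = Pow(Add(855212, Mul(Pow(-406, -1), -1182)), -1) = Pow(Add(855212, Mul(Rational(-1, 406), -1182)), -1) = Pow(Add(855212, Rational(591, 203)), -1) = Pow(Rational(173608627, 203), -1) = Rational(203, 173608627)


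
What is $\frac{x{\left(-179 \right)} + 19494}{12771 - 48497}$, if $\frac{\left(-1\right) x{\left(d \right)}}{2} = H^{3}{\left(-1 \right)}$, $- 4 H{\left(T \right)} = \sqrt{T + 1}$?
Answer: $- \frac{9747}{17863} \approx -0.54565$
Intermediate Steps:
$H{\left(T \right)} = - \frac{\sqrt{1 + T}}{4}$ ($H{\left(T \right)} = - \frac{\sqrt{T + 1}}{4} = - \frac{\sqrt{1 + T}}{4}$)
$x{\left(d \right)} = 0$ ($x{\left(d \right)} = - 2 \left(- \frac{\sqrt{1 - 1}}{4}\right)^{3} = - 2 \left(- \frac{\sqrt{0}}{4}\right)^{3} = - 2 \left(\left(- \frac{1}{4}\right) 0\right)^{3} = - 2 \cdot 0^{3} = \left(-2\right) 0 = 0$)
$\frac{x{\left(-179 \right)} + 19494}{12771 - 48497} = \frac{0 + 19494}{12771 - 48497} = \frac{19494}{-35726} = 19494 \left(- \frac{1}{35726}\right) = - \frac{9747}{17863}$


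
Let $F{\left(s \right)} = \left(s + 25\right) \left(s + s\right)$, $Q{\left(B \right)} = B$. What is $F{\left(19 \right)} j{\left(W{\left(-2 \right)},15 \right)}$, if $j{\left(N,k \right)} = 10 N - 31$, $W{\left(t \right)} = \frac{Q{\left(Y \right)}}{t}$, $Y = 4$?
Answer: $-85272$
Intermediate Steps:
$F{\left(s \right)} = 2 s \left(25 + s\right)$ ($F{\left(s \right)} = \left(25 + s\right) 2 s = 2 s \left(25 + s\right)$)
$W{\left(t \right)} = \frac{4}{t}$
$j{\left(N,k \right)} = -31 + 10 N$
$F{\left(19 \right)} j{\left(W{\left(-2 \right)},15 \right)} = 2 \cdot 19 \left(25 + 19\right) \left(-31 + 10 \frac{4}{-2}\right) = 2 \cdot 19 \cdot 44 \left(-31 + 10 \cdot 4 \left(- \frac{1}{2}\right)\right) = 1672 \left(-31 + 10 \left(-2\right)\right) = 1672 \left(-31 - 20\right) = 1672 \left(-51\right) = -85272$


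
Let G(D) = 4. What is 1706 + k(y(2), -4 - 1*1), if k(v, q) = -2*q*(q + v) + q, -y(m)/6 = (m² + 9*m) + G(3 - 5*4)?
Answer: 91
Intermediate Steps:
y(m) = -24 - 54*m - 6*m² (y(m) = -6*((m² + 9*m) + 4) = -6*(4 + m² + 9*m) = -24 - 54*m - 6*m²)
k(v, q) = q - 2*q*(q + v) (k(v, q) = -2*q*(q + v) + q = q - 2*q*(q + v))
1706 + k(y(2), -4 - 1*1) = 1706 + (-4 - 1*1)*(1 - 2*(-4 - 1*1) - 2*(-24 - 54*2 - 6*2²)) = 1706 + (-4 - 1)*(1 - 2*(-4 - 1) - 2*(-24 - 108 - 6*4)) = 1706 - 5*(1 - 2*(-5) - 2*(-24 - 108 - 24)) = 1706 - 5*(1 + 10 - 2*(-156)) = 1706 - 5*(1 + 10 + 312) = 1706 - 5*323 = 1706 - 1615 = 91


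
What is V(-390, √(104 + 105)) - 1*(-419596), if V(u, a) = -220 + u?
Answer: 418986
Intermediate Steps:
V(-390, √(104 + 105)) - 1*(-419596) = (-220 - 390) - 1*(-419596) = -610 + 419596 = 418986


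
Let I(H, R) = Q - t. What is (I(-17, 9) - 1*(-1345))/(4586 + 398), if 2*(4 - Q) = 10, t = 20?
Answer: 331/1246 ≈ 0.26565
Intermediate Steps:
Q = -1 (Q = 4 - ½*10 = 4 - 5 = -1)
I(H, R) = -21 (I(H, R) = -1 - 1*20 = -1 - 20 = -21)
(I(-17, 9) - 1*(-1345))/(4586 + 398) = (-21 - 1*(-1345))/(4586 + 398) = (-21 + 1345)/4984 = 1324*(1/4984) = 331/1246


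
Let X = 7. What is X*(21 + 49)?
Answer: 490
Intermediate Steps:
X*(21 + 49) = 7*(21 + 49) = 7*70 = 490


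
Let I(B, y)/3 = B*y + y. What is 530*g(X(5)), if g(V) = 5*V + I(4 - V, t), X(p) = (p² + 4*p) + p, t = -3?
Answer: 347150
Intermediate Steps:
I(B, y) = 3*y + 3*B*y (I(B, y) = 3*(B*y + y) = 3*(y + B*y) = 3*y + 3*B*y)
X(p) = p² + 5*p
g(V) = -45 + 14*V (g(V) = 5*V + 3*(-3)*(1 + (4 - V)) = 5*V + 3*(-3)*(5 - V) = 5*V + (-45 + 9*V) = -45 + 14*V)
530*g(X(5)) = 530*(-45 + 14*(5*(5 + 5))) = 530*(-45 + 14*(5*10)) = 530*(-45 + 14*50) = 530*(-45 + 700) = 530*655 = 347150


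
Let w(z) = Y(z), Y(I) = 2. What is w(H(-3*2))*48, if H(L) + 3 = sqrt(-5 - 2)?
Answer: 96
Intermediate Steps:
H(L) = -3 + I*sqrt(7) (H(L) = -3 + sqrt(-5 - 2) = -3 + sqrt(-7) = -3 + I*sqrt(7))
w(z) = 2
w(H(-3*2))*48 = 2*48 = 96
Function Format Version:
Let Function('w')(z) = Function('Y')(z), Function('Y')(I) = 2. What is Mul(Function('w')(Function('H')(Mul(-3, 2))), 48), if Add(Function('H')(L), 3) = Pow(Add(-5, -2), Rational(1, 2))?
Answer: 96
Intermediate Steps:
Function('H')(L) = Add(-3, Mul(I, Pow(7, Rational(1, 2)))) (Function('H')(L) = Add(-3, Pow(Add(-5, -2), Rational(1, 2))) = Add(-3, Pow(-7, Rational(1, 2))) = Add(-3, Mul(I, Pow(7, Rational(1, 2)))))
Function('w')(z) = 2
Mul(Function('w')(Function('H')(Mul(-3, 2))), 48) = Mul(2, 48) = 96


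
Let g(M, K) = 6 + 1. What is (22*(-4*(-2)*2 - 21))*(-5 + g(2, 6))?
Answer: -220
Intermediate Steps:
g(M, K) = 7
(22*(-4*(-2)*2 - 21))*(-5 + g(2, 6)) = (22*(-4*(-2)*2 - 21))*(-5 + 7) = (22*(8*2 - 21))*2 = (22*(16 - 21))*2 = (22*(-5))*2 = -110*2 = -220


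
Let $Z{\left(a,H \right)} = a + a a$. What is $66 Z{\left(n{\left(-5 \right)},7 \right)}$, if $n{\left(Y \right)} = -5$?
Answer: $1320$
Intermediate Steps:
$Z{\left(a,H \right)} = a + a^{2}$
$66 Z{\left(n{\left(-5 \right)},7 \right)} = 66 \left(- 5 \left(1 - 5\right)\right) = 66 \left(\left(-5\right) \left(-4\right)\right) = 66 \cdot 20 = 1320$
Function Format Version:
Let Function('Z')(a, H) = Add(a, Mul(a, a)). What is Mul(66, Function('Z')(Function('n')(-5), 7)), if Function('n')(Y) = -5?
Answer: 1320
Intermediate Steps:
Function('Z')(a, H) = Add(a, Pow(a, 2))
Mul(66, Function('Z')(Function('n')(-5), 7)) = Mul(66, Mul(-5, Add(1, -5))) = Mul(66, Mul(-5, -4)) = Mul(66, 20) = 1320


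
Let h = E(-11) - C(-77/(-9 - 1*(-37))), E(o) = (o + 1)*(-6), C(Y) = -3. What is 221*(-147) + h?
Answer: -32424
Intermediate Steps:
E(o) = -6 - 6*o (E(o) = (1 + o)*(-6) = -6 - 6*o)
h = 63 (h = (-6 - 6*(-11)) - 1*(-3) = (-6 + 66) + 3 = 60 + 3 = 63)
221*(-147) + h = 221*(-147) + 63 = -32487 + 63 = -32424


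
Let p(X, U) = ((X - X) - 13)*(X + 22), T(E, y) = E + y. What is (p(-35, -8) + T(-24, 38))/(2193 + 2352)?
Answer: 61/1515 ≈ 0.040264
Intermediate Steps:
p(X, U) = -286 - 13*X (p(X, U) = (0 - 13)*(22 + X) = -13*(22 + X) = -286 - 13*X)
(p(-35, -8) + T(-24, 38))/(2193 + 2352) = ((-286 - 13*(-35)) + (-24 + 38))/(2193 + 2352) = ((-286 + 455) + 14)/4545 = (169 + 14)*(1/4545) = 183*(1/4545) = 61/1515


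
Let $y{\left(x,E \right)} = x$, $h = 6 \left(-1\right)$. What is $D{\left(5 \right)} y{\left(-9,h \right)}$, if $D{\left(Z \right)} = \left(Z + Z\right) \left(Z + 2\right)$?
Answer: $-630$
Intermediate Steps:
$h = -6$
$D{\left(Z \right)} = 2 Z \left(2 + Z\right)$
$D{\left(5 \right)} y{\left(-9,h \right)} = 2 \cdot 5 \left(2 + 5\right) \left(-9\right) = 2 \cdot 5 \cdot 7 \left(-9\right) = 70 \left(-9\right) = -630$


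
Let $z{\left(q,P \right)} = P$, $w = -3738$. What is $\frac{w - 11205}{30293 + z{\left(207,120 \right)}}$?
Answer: $- \frac{879}{1789} \approx -0.49134$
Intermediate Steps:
$\frac{w - 11205}{30293 + z{\left(207,120 \right)}} = \frac{-3738 - 11205}{30293 + 120} = - \frac{14943}{30413} = \left(-14943\right) \frac{1}{30413} = - \frac{879}{1789}$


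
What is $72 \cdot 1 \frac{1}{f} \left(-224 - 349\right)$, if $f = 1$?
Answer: $-41256$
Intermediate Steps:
$72 \cdot 1 \frac{1}{f} \left(-224 - 349\right) = 72 \cdot 1 \cdot 1^{-1} \left(-224 - 349\right) = 72 \cdot 1 \cdot 1 \left(-573\right) = 72 \cdot 1 \left(-573\right) = 72 \left(-573\right) = -41256$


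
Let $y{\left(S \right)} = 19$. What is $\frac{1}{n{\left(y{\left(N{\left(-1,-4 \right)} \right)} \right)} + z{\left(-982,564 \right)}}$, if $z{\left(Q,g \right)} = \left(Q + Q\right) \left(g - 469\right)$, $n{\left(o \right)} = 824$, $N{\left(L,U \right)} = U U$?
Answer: $- \frac{1}{185756} \approx -5.3834 \cdot 10^{-6}$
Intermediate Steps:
$N{\left(L,U \right)} = U^{2}$
$z{\left(Q,g \right)} = 2 Q \left(-469 + g\right)$
$\frac{1}{n{\left(y{\left(N{\left(-1,-4 \right)} \right)} \right)} + z{\left(-982,564 \right)}} = \frac{1}{824 + 2 \left(-982\right) \left(-469 + 564\right)} = \frac{1}{824 + 2 \left(-982\right) 95} = \frac{1}{824 - 186580} = \frac{1}{-185756} = - \frac{1}{185756}$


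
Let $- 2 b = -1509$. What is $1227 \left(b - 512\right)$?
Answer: $\frac{595095}{2} \approx 2.9755 \cdot 10^{5}$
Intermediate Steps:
$b = \frac{1509}{2}$ ($b = \left(- \frac{1}{2}\right) \left(-1509\right) = \frac{1509}{2} \approx 754.5$)
$1227 \left(b - 512\right) = 1227 \left(\frac{1509}{2} - 512\right) = 1227 \cdot \frac{485}{2} = \frac{595095}{2}$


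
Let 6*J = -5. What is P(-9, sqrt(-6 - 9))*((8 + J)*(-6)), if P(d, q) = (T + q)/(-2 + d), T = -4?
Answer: -172/11 + 43*I*sqrt(15)/11 ≈ -15.636 + 15.14*I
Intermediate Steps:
P(d, q) = (-4 + q)/(-2 + d)
J = -5/6 (J = (1/6)*(-5) = -5/6 ≈ -0.83333)
P(-9, sqrt(-6 - 9))*((8 + J)*(-6)) = ((-4 + sqrt(-6 - 9))/(-2 - 9))*((8 - 5/6)*(-6)) = ((-4 + sqrt(-15))/(-11))*((43/6)*(-6)) = -(-4 + I*sqrt(15))/11*(-43) = (4/11 - I*sqrt(15)/11)*(-43) = -172/11 + 43*I*sqrt(15)/11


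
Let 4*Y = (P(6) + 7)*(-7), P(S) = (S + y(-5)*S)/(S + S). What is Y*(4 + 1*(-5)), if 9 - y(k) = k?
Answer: 203/8 ≈ 25.375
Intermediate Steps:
y(k) = 9 - k
P(S) = 15/2 (P(S) = (S + (9 - 1*(-5))*S)/(S + S) = (S + (9 + 5)*S)/((2*S)) = (S + 14*S)*(1/(2*S)) = (15*S)*(1/(2*S)) = 15/2)
Y = -203/8 (Y = ((15/2 + 7)*(-7))/4 = ((29/2)*(-7))/4 = (¼)*(-203/2) = -203/8 ≈ -25.375)
Y*(4 + 1*(-5)) = -203*(4 + 1*(-5))/8 = -203*(4 - 5)/8 = -203/8*(-1) = 203/8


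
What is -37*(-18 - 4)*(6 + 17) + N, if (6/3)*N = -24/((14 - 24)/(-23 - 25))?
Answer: 93322/5 ≈ 18664.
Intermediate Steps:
N = -288/5 (N = (-24/((14 - 24)/(-23 - 25)))/2 = (-24/((-10/(-48))))/2 = (-24/((-10*(-1/48))))/2 = (-24/5/24)/2 = (-24*24/5)/2 = (-1*576/5)/2 = (1/2)*(-576/5) = -288/5 ≈ -57.600)
-37*(-18 - 4)*(6 + 17) + N = -37*(-18 - 4)*(6 + 17) - 288/5 = -(-814)*23 - 288/5 = -37*(-506) - 288/5 = 18722 - 288/5 = 93322/5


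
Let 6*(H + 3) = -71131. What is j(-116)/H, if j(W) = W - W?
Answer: 0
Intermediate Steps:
H = -71149/6 (H = -3 + (⅙)*(-71131) = -3 - 71131/6 = -71149/6 ≈ -11858.)
j(W) = 0
j(-116)/H = 0/(-71149/6) = 0*(-6/71149) = 0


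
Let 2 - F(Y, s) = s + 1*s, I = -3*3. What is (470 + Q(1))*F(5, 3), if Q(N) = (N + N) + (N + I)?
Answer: -1856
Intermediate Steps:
I = -9
F(Y, s) = 2 - 2*s (F(Y, s) = 2 - (s + 1*s) = 2 - (s + s) = 2 - 2*s)
Q(N) = -9 + 3*N (Q(N) = (N + N) + (N - 9) = 2*N + (-9 + N) = -9 + 3*N)
(470 + Q(1))*F(5, 3) = (470 + (-9 + 3*1))*(2 - 2*3) = (470 + (-9 + 3))*(2 - 6) = (470 - 6)*(-4) = 464*(-4) = -1856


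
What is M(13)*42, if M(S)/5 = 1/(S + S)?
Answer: 105/13 ≈ 8.0769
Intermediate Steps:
M(S) = 5/(2*S) (M(S) = 5/(S + S) = 5/((2*S)) = 5*(1/(2*S)) = 5/(2*S))
M(13)*42 = ((5/2)/13)*42 = ((5/2)*(1/13))*42 = (5/26)*42 = 105/13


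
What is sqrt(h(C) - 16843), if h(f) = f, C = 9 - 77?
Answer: 3*I*sqrt(1879) ≈ 130.04*I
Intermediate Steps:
C = -68
sqrt(h(C) - 16843) = sqrt(-68 - 16843) = sqrt(-16911) = 3*I*sqrt(1879)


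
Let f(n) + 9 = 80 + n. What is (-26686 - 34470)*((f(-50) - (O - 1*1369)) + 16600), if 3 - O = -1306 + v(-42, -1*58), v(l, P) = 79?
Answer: -1024974560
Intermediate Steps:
f(n) = 71 + n (f(n) = -9 + (80 + n) = 71 + n)
O = 1230 (O = 3 - (-1306 + 79) = 3 - 1*(-1227) = 3 + 1227 = 1230)
(-26686 - 34470)*((f(-50) - (O - 1*1369)) + 16600) = (-26686 - 34470)*(((71 - 50) - (1230 - 1*1369)) + 16600) = -61156*((21 - (1230 - 1369)) + 16600) = -61156*((21 - 1*(-139)) + 16600) = -61156*((21 + 139) + 16600) = -61156*(160 + 16600) = -61156*16760 = -1024974560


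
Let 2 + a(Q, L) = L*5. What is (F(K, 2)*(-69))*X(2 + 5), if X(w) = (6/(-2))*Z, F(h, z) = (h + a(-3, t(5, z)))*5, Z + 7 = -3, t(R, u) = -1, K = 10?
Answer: -31050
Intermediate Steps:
a(Q, L) = -2 + 5*L (a(Q, L) = -2 + L*5 = -2 + 5*L)
Z = -10 (Z = -7 - 3 = -10)
F(h, z) = -35 + 5*h (F(h, z) = (h + (-2 + 5*(-1)))*5 = (h + (-2 - 5))*5 = (h - 7)*5 = (-7 + h)*5 = -35 + 5*h)
X(w) = 30 (X(w) = (6/(-2))*(-10) = (6*(-1/2))*(-10) = -3*(-10) = 30)
(F(K, 2)*(-69))*X(2 + 5) = ((-35 + 5*10)*(-69))*30 = ((-35 + 50)*(-69))*30 = (15*(-69))*30 = -1035*30 = -31050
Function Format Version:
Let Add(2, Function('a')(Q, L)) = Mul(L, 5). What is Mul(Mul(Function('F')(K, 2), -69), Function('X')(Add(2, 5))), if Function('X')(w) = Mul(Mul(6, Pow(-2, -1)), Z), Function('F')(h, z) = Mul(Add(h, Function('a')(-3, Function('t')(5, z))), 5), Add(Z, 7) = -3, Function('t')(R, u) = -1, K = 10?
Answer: -31050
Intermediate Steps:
Function('a')(Q, L) = Add(-2, Mul(5, L)) (Function('a')(Q, L) = Add(-2, Mul(L, 5)) = Add(-2, Mul(5, L)))
Z = -10 (Z = Add(-7, -3) = -10)
Function('F')(h, z) = Add(-35, Mul(5, h)) (Function('F')(h, z) = Mul(Add(h, Add(-2, Mul(5, -1))), 5) = Mul(Add(h, Add(-2, -5)), 5) = Mul(Add(h, -7), 5) = Mul(Add(-7, h), 5) = Add(-35, Mul(5, h)))
Function('X')(w) = 30 (Function('X')(w) = Mul(Mul(6, Pow(-2, -1)), -10) = Mul(Mul(6, Rational(-1, 2)), -10) = Mul(-3, -10) = 30)
Mul(Mul(Function('F')(K, 2), -69), Function('X')(Add(2, 5))) = Mul(Mul(Add(-35, Mul(5, 10)), -69), 30) = Mul(Mul(Add(-35, 50), -69), 30) = Mul(Mul(15, -69), 30) = Mul(-1035, 30) = -31050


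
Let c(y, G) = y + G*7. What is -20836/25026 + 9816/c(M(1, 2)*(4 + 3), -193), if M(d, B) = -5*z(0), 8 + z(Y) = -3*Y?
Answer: -4962418/496349 ≈ -9.9978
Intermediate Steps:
z(Y) = -8 - 3*Y
M(d, B) = 40 (M(d, B) = -5*(-8 - 3*0) = -5*(-8 + 0) = -5*(-8) = 40)
c(y, G) = y + 7*G
-20836/25026 + 9816/c(M(1, 2)*(4 + 3), -193) = -20836/25026 + 9816/(40*(4 + 3) + 7*(-193)) = -20836*1/25026 + 9816/(40*7 - 1351) = -10418/12513 + 9816/(280 - 1351) = -10418/12513 + 9816/(-1071) = -10418/12513 + 9816*(-1/1071) = -10418/12513 - 3272/357 = -4962418/496349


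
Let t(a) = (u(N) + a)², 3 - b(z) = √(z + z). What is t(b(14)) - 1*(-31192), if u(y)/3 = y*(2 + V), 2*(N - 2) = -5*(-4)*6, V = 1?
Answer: 345941 - 2244*√7 ≈ 3.4000e+5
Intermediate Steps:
b(z) = 3 - √2*√z (b(z) = 3 - √(z + z) = 3 - √(2*z) = 3 - √2*√z)
N = 62 (N = 2 + (-5*(-4)*6)/2 = 2 + (20*6)/2 = 2 + (½)*120 = 2 + 60 = 62)
u(y) = 9*y (u(y) = 3*(y*(2 + 1)) = 3*(y*3) = 3*(3*y) = 9*y)
t(a) = (558 + a)² (t(a) = (9*62 + a)² = (558 + a)²)
t(b(14)) - 1*(-31192) = (558 + (3 - √2*√14))² - 1*(-31192) = (558 + (3 - 2*√7))² + 31192 = (561 - 2*√7)² + 31192 = 31192 + (561 - 2*√7)²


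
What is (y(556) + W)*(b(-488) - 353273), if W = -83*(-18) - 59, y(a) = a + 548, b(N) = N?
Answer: -898199179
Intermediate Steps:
y(a) = 548 + a
W = 1435 (W = 1494 - 59 = 1435)
(y(556) + W)*(b(-488) - 353273) = ((548 + 556) + 1435)*(-488 - 353273) = (1104 + 1435)*(-353761) = 2539*(-353761) = -898199179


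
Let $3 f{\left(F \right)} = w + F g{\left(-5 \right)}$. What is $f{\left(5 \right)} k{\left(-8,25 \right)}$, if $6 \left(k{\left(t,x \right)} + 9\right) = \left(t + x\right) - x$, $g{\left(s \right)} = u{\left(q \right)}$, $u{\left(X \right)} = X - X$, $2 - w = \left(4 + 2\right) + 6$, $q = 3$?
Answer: $\frac{310}{9} \approx 34.444$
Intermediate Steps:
$w = -10$ ($w = 2 - \left(\left(4 + 2\right) + 6\right) = 2 - \left(6 + 6\right) = 2 - 12 = -10$)
$u{\left(X \right)} = 0$
$g{\left(s \right)} = 0$
$f{\left(F \right)} = - \frac{10}{3}$ ($f{\left(F \right)} = \frac{-10 + F 0}{3} = \frac{-10 + 0}{3} = \frac{1}{3} \left(-10\right) = - \frac{10}{3}$)
$k{\left(t,x \right)} = -9 + \frac{t}{6}$ ($k{\left(t,x \right)} = -9 + \frac{\left(t + x\right) - x}{6} = -9 + \frac{t}{6}$)
$f{\left(5 \right)} k{\left(-8,25 \right)} = - \frac{10 \left(-9 + \frac{1}{6} \left(-8\right)\right)}{3} = - \frac{10 \left(-9 - \frac{4}{3}\right)}{3} = \left(- \frac{10}{3}\right) \left(- \frac{31}{3}\right) = \frac{310}{9}$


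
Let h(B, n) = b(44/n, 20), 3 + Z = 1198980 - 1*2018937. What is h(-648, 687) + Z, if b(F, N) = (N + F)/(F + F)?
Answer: -9017837/11 ≈ -8.1980e+5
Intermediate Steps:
Z = -819960 (Z = -3 + (1198980 - 1*2018937) = -3 + (1198980 - 2018937) = -3 - 819957 = -819960)
b(F, N) = (F + N)/(2*F) (b(F, N) = (F + N)/((2*F)) = (F + N)*(1/(2*F)) = (F + N)/(2*F))
h(B, n) = n*(20 + 44/n)/88 (h(B, n) = (44/n + 20)/(2*((44/n))) = (n/44)*(20 + 44/n)/2 = n*(20 + 44/n)/88)
h(-648, 687) + Z = (½ + (5/22)*687) - 819960 = (½ + 3435/22) - 819960 = 1723/11 - 819960 = -9017837/11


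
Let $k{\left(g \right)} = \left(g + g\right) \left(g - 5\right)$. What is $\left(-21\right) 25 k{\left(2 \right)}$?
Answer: $6300$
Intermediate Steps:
$k{\left(g \right)} = 2 g \left(-5 + g\right)$
$\left(-21\right) 25 k{\left(2 \right)} = \left(-21\right) 25 \cdot 2 \cdot 2 \left(-5 + 2\right) = - 525 \cdot 2 \cdot 2 \left(-3\right) = \left(-525\right) \left(-12\right) = 6300$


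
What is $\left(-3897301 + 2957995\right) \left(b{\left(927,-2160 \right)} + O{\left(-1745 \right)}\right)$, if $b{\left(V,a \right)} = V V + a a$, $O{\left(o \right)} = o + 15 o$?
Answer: $-5163373535754$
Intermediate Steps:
$O{\left(o \right)} = 16 o$
$b{\left(V,a \right)} = V^{2} + a^{2}$
$\left(-3897301 + 2957995\right) \left(b{\left(927,-2160 \right)} + O{\left(-1745 \right)}\right) = \left(-3897301 + 2957995\right) \left(\left(927^{2} + \left(-2160\right)^{2}\right) + 16 \left(-1745\right)\right) = - 939306 \left(\left(859329 + 4665600\right) - 27920\right) = - 939306 \left(5524929 - 27920\right) = \left(-939306\right) 5497009 = -5163373535754$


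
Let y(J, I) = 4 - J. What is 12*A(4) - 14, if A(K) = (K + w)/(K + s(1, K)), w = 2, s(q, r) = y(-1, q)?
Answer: -6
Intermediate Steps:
s(q, r) = 5 (s(q, r) = 4 - 1*(-1) = 4 + 1 = 5)
A(K) = (2 + K)/(5 + K) (A(K) = (K + 2)/(K + 5) = (2 + K)/(5 + K))
12*A(4) - 14 = 12*((2 + 4)/(5 + 4)) - 14 = 12*(6/9) - 14 = 12*((⅑)*6) - 14 = 12*(⅔) - 14 = 8 - 14 = -6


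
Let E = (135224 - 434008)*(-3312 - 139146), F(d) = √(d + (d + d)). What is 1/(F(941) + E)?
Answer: 14188057024/603902886348827208787 - √2823/1811708659046481626361 ≈ 2.3494e-11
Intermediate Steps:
F(d) = √3*√d (F(d) = √(d + 2*d) = √(3*d) = √3*√d)
E = 42564171072 (E = -298784*(-142458) = 42564171072)
1/(F(941) + E) = 1/(√3*√941 + 42564171072) = 1/(√2823 + 42564171072) = 1/(42564171072 + √2823)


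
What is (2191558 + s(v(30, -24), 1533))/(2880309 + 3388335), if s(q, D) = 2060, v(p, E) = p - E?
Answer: 365603/1044774 ≈ 0.34994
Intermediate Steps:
(2191558 + s(v(30, -24), 1533))/(2880309 + 3388335) = (2191558 + 2060)/(2880309 + 3388335) = 2193618/6268644 = 2193618*(1/6268644) = 365603/1044774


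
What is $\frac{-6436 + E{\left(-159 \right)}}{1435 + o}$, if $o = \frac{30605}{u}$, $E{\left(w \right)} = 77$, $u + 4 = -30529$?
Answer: $- \frac{194159347}{43784250} \approx -4.4345$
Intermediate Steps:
$u = -30533$ ($u = -4 - 30529 = -30533$)
$o = - \frac{30605}{30533}$ ($o = \frac{30605}{-30533} = 30605 \left(- \frac{1}{30533}\right) = - \frac{30605}{30533} \approx -1.0024$)
$\frac{-6436 + E{\left(-159 \right)}}{1435 + o} = \frac{-6436 + 77}{1435 - \frac{30605}{30533}} = - \frac{6359}{\frac{43784250}{30533}} = \left(-6359\right) \frac{30533}{43784250} = - \frac{194159347}{43784250}$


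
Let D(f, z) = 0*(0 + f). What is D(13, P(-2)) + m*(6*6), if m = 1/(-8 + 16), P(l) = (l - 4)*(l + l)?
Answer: 9/2 ≈ 4.5000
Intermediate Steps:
P(l) = 2*l*(-4 + l) (P(l) = (-4 + l)*(2*l) = 2*l*(-4 + l))
D(f, z) = 0 (D(f, z) = 0*f = 0)
m = 1/8 ≈ 0.12500
D(13, P(-2)) + m*(6*6) = 0 + (6*6)/8 = 0 + (1/8)*36 = 0 + 9/2 = 9/2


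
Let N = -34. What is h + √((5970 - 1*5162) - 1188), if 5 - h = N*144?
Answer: 4901 + 2*I*√95 ≈ 4901.0 + 19.494*I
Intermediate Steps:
h = 4901 (h = 5 - (-34)*144 = 5 - 1*(-4896) = 5 + 4896 = 4901)
h + √((5970 - 1*5162) - 1188) = 4901 + √((5970 - 1*5162) - 1188) = 4901 + √((5970 - 5162) - 1188) = 4901 + √(808 - 1188) = 4901 + √(-380) = 4901 + 2*I*√95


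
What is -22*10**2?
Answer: -2200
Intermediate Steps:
-22*10**2 = -22*100 = -2200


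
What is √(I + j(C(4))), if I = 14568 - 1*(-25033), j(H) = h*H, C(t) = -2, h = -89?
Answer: √39779 ≈ 199.45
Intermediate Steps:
j(H) = -89*H
I = 39601 (I = 14568 + 25033 = 39601)
√(I + j(C(4))) = √(39601 - 89*(-2)) = √(39601 + 178) = √39779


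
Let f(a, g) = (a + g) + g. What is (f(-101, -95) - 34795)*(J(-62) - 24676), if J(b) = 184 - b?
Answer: 857150980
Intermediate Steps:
f(a, g) = a + 2*g
(f(-101, -95) - 34795)*(J(-62) - 24676) = ((-101 + 2*(-95)) - 34795)*((184 - 1*(-62)) - 24676) = ((-101 - 190) - 34795)*((184 + 62) - 24676) = (-291 - 34795)*(246 - 24676) = -35086*(-24430) = 857150980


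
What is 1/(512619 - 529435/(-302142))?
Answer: 302142/154884259333 ≈ 1.9508e-6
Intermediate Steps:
1/(512619 - 529435/(-302142)) = 1/(512619 - 529435*(-1/302142)) = 1/(512619 + 529435/302142) = 1/(154884259333/302142) = 302142/154884259333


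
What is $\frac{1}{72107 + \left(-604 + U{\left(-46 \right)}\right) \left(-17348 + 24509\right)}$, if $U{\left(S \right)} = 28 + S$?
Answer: $- \frac{1}{4382035} \approx -2.282 \cdot 10^{-7}$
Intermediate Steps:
$\frac{1}{72107 + \left(-604 + U{\left(-46 \right)}\right) \left(-17348 + 24509\right)} = \frac{1}{72107 + \left(-604 + \left(28 - 46\right)\right) \left(-17348 + 24509\right)} = \frac{1}{72107 + \left(-604 - 18\right) 7161} = \frac{1}{72107 - 4454142} = \frac{1}{-4382035} = - \frac{1}{4382035}$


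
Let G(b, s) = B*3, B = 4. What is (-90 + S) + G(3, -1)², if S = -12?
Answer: 42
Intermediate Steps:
G(b, s) = 12 (G(b, s) = 4*3 = 12)
(-90 + S) + G(3, -1)² = (-90 - 12) + 12² = -102 + 144 = 42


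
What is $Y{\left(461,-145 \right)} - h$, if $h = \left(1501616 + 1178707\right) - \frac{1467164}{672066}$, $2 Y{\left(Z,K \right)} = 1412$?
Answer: $- \frac{900439005779}{336033} \approx -2.6796 \cdot 10^{6}$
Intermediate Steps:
$Y{\left(Z,K \right)} = 706$ ($Y{\left(Z,K \right)} = \frac{1}{2} \cdot 1412 = 706$)
$h = \frac{900676245077}{336033}$ ($h = 2680323 - \frac{733582}{336033} = \frac{900676245077}{336033} \approx 2.6803 \cdot 10^{6}$)
$Y{\left(461,-145 \right)} - h = 706 - \frac{900676245077}{336033} = - \frac{900439005779}{336033}$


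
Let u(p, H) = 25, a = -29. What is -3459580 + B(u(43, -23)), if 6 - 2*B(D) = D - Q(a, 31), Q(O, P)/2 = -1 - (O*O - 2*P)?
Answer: -6920739/2 ≈ -3.4604e+6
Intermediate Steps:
Q(O, P) = -2 - 2*O² + 4*P (Q(O, P) = 2*(-1 - (O*O - 2*P)) = 2*(-1 - (O² - 2*P)) = 2*(-1 + (-O² + 2*P)) = 2*(-1 - O² + 2*P) = -2 - 2*O² + 4*P)
B(D) = -777 - D/2 (B(D) = 3 - (D - (-2 - 2*(-29)² + 4*31))/2 = 3 - (D - (-2 - 2*841 + 124))/2 = 3 - (D - (-2 - 1682 + 124))/2 = 3 - (D - 1*(-1560))/2 = 3 - (D + 1560)/2 = 3 - (1560 + D)/2 = 3 + (-780 - D/2) = -777 - D/2)
-3459580 + B(u(43, -23)) = -3459580 + (-777 - ½*25) = -3459580 + (-777 - 25/2) = -3459580 - 1579/2 = -6920739/2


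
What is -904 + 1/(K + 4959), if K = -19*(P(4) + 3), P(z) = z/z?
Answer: -4414231/4883 ≈ -904.00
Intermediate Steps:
P(z) = 1
K = -76 (K = -19*(1 + 3) = -19*4 = -76)
-904 + 1/(K + 4959) = -904 + 1/(-76 + 4959) = -904 + 1/4883 = -4414231/4883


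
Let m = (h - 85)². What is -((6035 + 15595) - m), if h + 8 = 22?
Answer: -16589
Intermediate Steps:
h = 14 (h = -8 + 22 = 14)
m = 5041 (m = (14 - 85)² = (-71)² = 5041)
-((6035 + 15595) - m) = -((6035 + 15595) - 1*5041) = -(21630 - 5041) = -1*16589 = -16589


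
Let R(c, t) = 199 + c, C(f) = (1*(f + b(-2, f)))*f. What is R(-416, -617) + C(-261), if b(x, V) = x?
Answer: 68426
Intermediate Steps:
C(f) = f*(-2 + f) (C(f) = (1*(f - 2))*f = (1*(-2 + f))*f = (-2 + f)*f = f*(-2 + f))
R(-416, -617) + C(-261) = (199 - 416) - 261*(-2 - 261) = -217 - 261*(-263) = -217 + 68643 = 68426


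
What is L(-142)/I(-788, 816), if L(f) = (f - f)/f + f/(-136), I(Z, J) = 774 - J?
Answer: -71/2856 ≈ -0.024860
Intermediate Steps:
L(f) = -f/136 (L(f) = 0/f + f*(-1/136) = 0 - f/136 = -f/136)
L(-142)/I(-788, 816) = (-1/136*(-142))/(774 - 1*816) = 71/(68*(774 - 816)) = (71/68)/(-42) = (71/68)*(-1/42) = -71/2856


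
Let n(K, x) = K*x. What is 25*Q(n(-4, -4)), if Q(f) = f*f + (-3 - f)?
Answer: 5925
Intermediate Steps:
Q(f) = -3 + f² - f (Q(f) = f² + (-3 - f) = -3 + f² - f)
25*Q(n(-4, -4)) = 25*(-3 + (-4*(-4))² - (-4)*(-4)) = 25*(-3 + 16² - 1*16) = 25*(-3 + 256 - 16) = 25*237 = 5925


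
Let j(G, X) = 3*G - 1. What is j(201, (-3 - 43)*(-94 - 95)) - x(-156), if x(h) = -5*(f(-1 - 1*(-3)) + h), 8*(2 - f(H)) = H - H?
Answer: -168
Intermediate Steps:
j(G, X) = -1 + 3*G
f(H) = 2 (f(H) = 2 - (H - H)/8 = 2 - 1/8*0 = 2 + 0 = 2)
x(h) = -10 - 5*h (x(h) = -5*(2 + h) = -10 - 5*h)
j(201, (-3 - 43)*(-94 - 95)) - x(-156) = (-1 + 3*201) - (-10 - 5*(-156)) = (-1 + 603) - (-10 + 780) = 602 - 1*770 = 602 - 770 = -168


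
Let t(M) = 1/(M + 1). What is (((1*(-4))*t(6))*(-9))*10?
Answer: 360/7 ≈ 51.429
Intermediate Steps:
t(M) = 1/(1 + M)
(((1*(-4))*t(6))*(-9))*10 = (((1*(-4))/(1 + 6))*(-9))*10 = (-4/7*(-9))*10 = (-4*1/7*(-9))*10 = -4/7*(-9)*10 = (36/7)*10 = 360/7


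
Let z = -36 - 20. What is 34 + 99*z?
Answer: -5510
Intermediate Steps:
z = -56
34 + 99*z = 34 + 99*(-56) = 34 - 5544 = -5510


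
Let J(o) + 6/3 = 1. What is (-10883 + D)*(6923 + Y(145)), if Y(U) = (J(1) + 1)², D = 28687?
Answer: 123257092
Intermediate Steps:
J(o) = -1 (J(o) = -2 + 1 = -1)
Y(U) = 0 (Y(U) = (-1 + 1)² = 0² = 0)
(-10883 + D)*(6923 + Y(145)) = (-10883 + 28687)*(6923 + 0) = 17804*6923 = 123257092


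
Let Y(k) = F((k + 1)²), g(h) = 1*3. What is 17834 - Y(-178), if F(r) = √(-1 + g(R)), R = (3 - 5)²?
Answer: 17834 - √2 ≈ 17833.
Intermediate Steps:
R = 4 (R = (-2)² = 4)
g(h) = 3
F(r) = √2 (F(r) = √(-1 + 3) = √2)
Y(k) = √2
17834 - Y(-178) = 17834 - √2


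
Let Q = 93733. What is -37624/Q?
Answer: -37624/93733 ≈ -0.40140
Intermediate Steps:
-37624/Q = -37624/93733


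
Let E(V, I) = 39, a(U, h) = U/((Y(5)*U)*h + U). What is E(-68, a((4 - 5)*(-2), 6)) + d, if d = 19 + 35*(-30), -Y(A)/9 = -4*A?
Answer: -992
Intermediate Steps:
Y(A) = 36*A (Y(A) = -(-36)*A = 36*A)
d = -1031 (d = 19 - 1050 = -1031)
a(U, h) = U/(U + 180*U*h) (a(U, h) = U/(((36*5)*U)*h + U) = U/((180*U)*h + U) = U/(180*U*h + U) = U/(U + 180*U*h))
E(-68, a((4 - 5)*(-2), 6)) + d = 39 - 1031 = -992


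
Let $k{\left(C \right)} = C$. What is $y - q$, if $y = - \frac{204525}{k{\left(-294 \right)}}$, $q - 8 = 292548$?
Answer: $- \frac{28602313}{98} \approx -2.9186 \cdot 10^{5}$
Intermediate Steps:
$q = 292556$ ($q = 8 + 292548 = 292556$)
$y = \frac{68175}{98}$ ($y = - \frac{204525}{-294} = \left(-204525\right) \left(- \frac{1}{294}\right) = \frac{68175}{98} \approx 695.66$)
$y - q = \frac{68175}{98} - 292556 = - \frac{28602313}{98}$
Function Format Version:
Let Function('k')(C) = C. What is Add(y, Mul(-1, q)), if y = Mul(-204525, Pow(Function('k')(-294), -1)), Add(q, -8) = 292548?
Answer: Rational(-28602313, 98) ≈ -2.9186e+5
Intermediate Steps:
q = 292556 (q = Add(8, 292548) = 292556)
y = Rational(68175, 98) (y = Mul(-204525, Pow(-294, -1)) = Mul(-204525, Rational(-1, 294)) = Rational(68175, 98) ≈ 695.66)
Add(y, Mul(-1, q)) = Add(Rational(68175, 98), Mul(-1, 292556)) = Add(Rational(68175, 98), -292556) = Rational(-28602313, 98)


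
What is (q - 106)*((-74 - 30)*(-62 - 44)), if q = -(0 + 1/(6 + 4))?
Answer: -5848232/5 ≈ -1.1696e+6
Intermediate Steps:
q = -1/10 (q = -(0 + 1/10) = -1*1/10 = -1/10 ≈ -0.10000)
(q - 106)*((-74 - 30)*(-62 - 44)) = (-1/10 - 106)*((-74 - 30)*(-62 - 44)) = -(-55172)*(-106)/5 = -1061/10*11024 = -5848232/5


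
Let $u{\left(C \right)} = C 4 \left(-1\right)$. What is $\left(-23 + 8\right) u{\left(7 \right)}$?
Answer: $420$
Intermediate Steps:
$u{\left(C \right)} = - 4 C$ ($u{\left(C \right)} = 4 C \left(-1\right) = - 4 C$)
$\left(-23 + 8\right) u{\left(7 \right)} = \left(-23 + 8\right) \left(\left(-4\right) 7\right) = \left(-15\right) \left(-28\right) = 420$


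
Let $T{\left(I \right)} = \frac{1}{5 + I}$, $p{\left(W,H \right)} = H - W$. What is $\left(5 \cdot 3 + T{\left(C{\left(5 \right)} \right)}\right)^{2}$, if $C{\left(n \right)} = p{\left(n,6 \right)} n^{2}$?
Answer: $\frac{203401}{900} \approx 226.0$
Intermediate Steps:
$C{\left(n \right)} = n^{2} \left(6 - n\right)$ ($C{\left(n \right)} = \left(6 - n\right) n^{2} = n^{2} \left(6 - n\right)$)
$\left(5 \cdot 3 + T{\left(C{\left(5 \right)} \right)}\right)^{2} = \left(5 \cdot 3 + \frac{1}{5 + 5^{2} \left(6 - 5\right)}\right)^{2} = \left(15 + \frac{1}{5 + 25 \left(6 - 5\right)}\right)^{2} = \left(15 + \frac{1}{5 + 25 \cdot 1}\right)^{2} = \left(15 + \frac{1}{5 + 25}\right)^{2} = \left(15 + \frac{1}{30}\right)^{2} = \left(\frac{451}{30}\right)^{2} = \frac{203401}{900}$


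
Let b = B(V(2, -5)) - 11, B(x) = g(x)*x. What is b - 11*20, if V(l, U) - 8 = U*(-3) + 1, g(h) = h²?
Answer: 13593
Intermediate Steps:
V(l, U) = 9 - 3*U (V(l, U) = 8 + (U*(-3) + 1) = 8 + (-3*U + 1) = 8 + (1 - 3*U) = 9 - 3*U)
B(x) = x³ (B(x) = x²*x = x³)
b = 13813 (b = (9 - 3*(-5))³ - 11 = (9 + 15)³ - 11 = 24³ - 11 = 13824 - 11 = 13813)
b - 11*20 = 13813 - 11*20 = 13813 - 220 = 13593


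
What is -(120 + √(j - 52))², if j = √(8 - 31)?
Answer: -(120 + √(-52 + I*√23))² ≈ -14428.0 - 1737.3*I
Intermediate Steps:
j = I*√23 (j = √(-23) = I*√23 ≈ 4.7958*I)
-(120 + √(j - 52))² = -(120 + √(I*√23 - 52))² = -(120 + √(-52 + I*√23))²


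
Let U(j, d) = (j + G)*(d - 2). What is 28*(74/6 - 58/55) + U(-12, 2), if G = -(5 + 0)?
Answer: 52108/165 ≈ 315.81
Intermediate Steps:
G = -5 (G = -1*5 = -5)
U(j, d) = (-5 + j)*(-2 + d) (U(j, d) = (j - 5)*(d - 2) = (-5 + j)*(-2 + d))
28*(74/6 - 58/55) + U(-12, 2) = 28*(74/6 - 58/55) + (10 - 5*2 - 2*(-12) + 2*(-12)) = 28*(74*(⅙) - 58*1/55) + (10 - 10 + 24 - 24) = 28*(37/3 - 58/55) + 0 = 28*(1861/165) + 0 = 52108/165 + 0 = 52108/165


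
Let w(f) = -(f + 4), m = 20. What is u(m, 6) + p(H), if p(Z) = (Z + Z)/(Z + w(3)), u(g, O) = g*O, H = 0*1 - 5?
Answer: 725/6 ≈ 120.83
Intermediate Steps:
w(f) = -4 - f (w(f) = -(4 + f) = -4 - f)
H = -5 (H = 0 - 5 = -5)
u(g, O) = O*g
p(Z) = 2*Z/(-7 + Z) (p(Z) = (Z + Z)/(Z + (-4 - 1*3)) = (2*Z)/(Z + (-4 - 3)) = (2*Z)/(Z - 7) = (2*Z)/(-7 + Z) = 2*Z/(-7 + Z))
u(m, 6) + p(H) = 6*20 + 2*(-5)/(-7 - 5) = 120 + 2*(-5)/(-12) = 120 + 2*(-5)*(-1/12) = 120 + ⅚ = 725/6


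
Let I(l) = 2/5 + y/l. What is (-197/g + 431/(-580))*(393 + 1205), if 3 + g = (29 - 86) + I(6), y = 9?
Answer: 712859011/168490 ≈ 4230.9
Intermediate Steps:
I(l) = ⅖ + 9/l (I(l) = 2/5 + 9/l = 2*(⅕) + 9/l = ⅖ + 9/l)
g = -581/10 (g = -3 + ((29 - 86) + (⅖ + 9/6)) = -3 + (-57 + (⅖ + 9*(⅙))) = -3 + (-57 + (⅖ + 3/2)) = -3 + (-57 + 19/10) = -3 - 551/10 = -581/10 ≈ -58.100)
(-197/g + 431/(-580))*(393 + 1205) = (-197/(-581/10) + 431/(-580))*(393 + 1205) = (-197*(-10/581) + 431*(-1/580))*1598 = (1970/581 - 431/580)*1598 = (892189/336980)*1598 = 712859011/168490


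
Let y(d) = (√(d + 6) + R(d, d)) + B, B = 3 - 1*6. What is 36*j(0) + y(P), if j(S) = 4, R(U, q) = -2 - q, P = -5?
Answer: 145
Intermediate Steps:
B = -3 (B = 3 - 6 = -3)
y(d) = -5 + √(6 + d) - d (y(d) = (√(d + 6) + (-2 - d)) - 3 = (√(6 + d) + (-2 - d)) - 3 = (-2 + √(6 + d) - d) - 3 = -5 + √(6 + d) - d)
36*j(0) + y(P) = 36*4 + (-5 + √(6 - 5) - 1*(-5)) = 144 + (-5 + √1 + 5) = 144 + (-5 + 1 + 5) = 144 + 1 = 145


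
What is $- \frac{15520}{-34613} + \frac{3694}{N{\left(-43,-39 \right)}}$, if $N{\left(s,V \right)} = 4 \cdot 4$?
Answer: $\frac{64054371}{276904} \approx 231.32$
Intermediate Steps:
$N{\left(s,V \right)} = 16$
$- \frac{15520}{-34613} + \frac{3694}{N{\left(-43,-39 \right)}} = - \frac{15520}{-34613} + \frac{3694}{16} = \left(-15520\right) \left(- \frac{1}{34613}\right) + 3694 \cdot \frac{1}{16} = \frac{15520}{34613} + \frac{1847}{8} = \frac{64054371}{276904}$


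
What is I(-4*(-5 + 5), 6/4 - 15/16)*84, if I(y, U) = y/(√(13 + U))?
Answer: 0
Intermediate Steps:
I(y, U) = y/√(13 + U)
I(-4*(-5 + 5), 6/4 - 15/16)*84 = ((-4*(-5 + 5))/√(13 + (6/4 - 15/16)))*84 = ((-4*0)/√(13 + (6*(¼) - 15*1/16)))*84 = (0/√(13 + (3/2 - 15/16)))*84 = (0/√(13 + 9/16))*84 = (0/√(217/16))*84 = (0*(4*√217/217))*84 = 0*84 = 0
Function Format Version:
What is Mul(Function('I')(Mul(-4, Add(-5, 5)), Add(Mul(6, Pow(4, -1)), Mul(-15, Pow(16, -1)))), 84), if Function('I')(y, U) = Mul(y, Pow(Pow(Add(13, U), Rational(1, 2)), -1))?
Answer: 0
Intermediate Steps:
Function('I')(y, U) = Mul(y, Pow(Add(13, U), Rational(-1, 2)))
Mul(Function('I')(Mul(-4, Add(-5, 5)), Add(Mul(6, Pow(4, -1)), Mul(-15, Pow(16, -1)))), 84) = Mul(Mul(Mul(-4, Add(-5, 5)), Pow(Add(13, Add(Mul(6, Pow(4, -1)), Mul(-15, Pow(16, -1)))), Rational(-1, 2))), 84) = Mul(Mul(Mul(-4, 0), Pow(Add(13, Add(Mul(6, Rational(1, 4)), Mul(-15, Rational(1, 16)))), Rational(-1, 2))), 84) = Mul(Mul(0, Pow(Add(13, Add(Rational(3, 2), Rational(-15, 16))), Rational(-1, 2))), 84) = Mul(Mul(0, Pow(Add(13, Rational(9, 16)), Rational(-1, 2))), 84) = Mul(Mul(0, Pow(Rational(217, 16), Rational(-1, 2))), 84) = Mul(Mul(0, Mul(Rational(4, 217), Pow(217, Rational(1, 2)))), 84) = Mul(0, 84) = 0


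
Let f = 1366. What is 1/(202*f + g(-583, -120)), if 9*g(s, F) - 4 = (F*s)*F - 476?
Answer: -9/5912284 ≈ -1.5223e-6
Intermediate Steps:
g(s, F) = -472/9 + s*F²/9 (g(s, F) = 4/9 + ((F*s)*F - 476)/9 = 4/9 + (s*F² - 476)/9 = 4/9 + (-476 + s*F²)/9 = 4/9 + (-476/9 + s*F²/9) = -472/9 + s*F²/9)
1/(202*f + g(-583, -120)) = 1/(202*1366 + (-472/9 + (⅑)*(-583)*(-120)²)) = 1/(275932 + (-472/9 + (⅑)*(-583)*14400)) = 1/(275932 + (-472/9 - 932800)) = 1/(275932 - 8395672/9) = 1/(-5912284/9) = -9/5912284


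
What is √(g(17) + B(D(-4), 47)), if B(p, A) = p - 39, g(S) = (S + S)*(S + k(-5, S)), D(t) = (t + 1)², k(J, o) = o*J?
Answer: I*√2342 ≈ 48.394*I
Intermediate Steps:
k(J, o) = J*o
D(t) = (1 + t)²
g(S) = -8*S² (g(S) = (S + S)*(S - 5*S) = (2*S)*(-4*S) = -8*S²)
B(p, A) = -39 + p
√(g(17) + B(D(-4), 47)) = √(-8*17² + (-39 + (1 - 4)²)) = √(-8*289 + (-39 + (-3)²)) = √(-2312 + (-39 + 9)) = √(-2312 - 30) = √(-2342) = I*√2342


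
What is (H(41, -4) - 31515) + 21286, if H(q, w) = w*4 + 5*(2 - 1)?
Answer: -10240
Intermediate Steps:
H(q, w) = 5 + 4*w (H(q, w) = 4*w + 5*1 = 4*w + 5 = 5 + 4*w)
(H(41, -4) - 31515) + 21286 = ((5 + 4*(-4)) - 31515) + 21286 = ((5 - 16) - 31515) + 21286 = (-11 - 31515) + 21286 = -31526 + 21286 = -10240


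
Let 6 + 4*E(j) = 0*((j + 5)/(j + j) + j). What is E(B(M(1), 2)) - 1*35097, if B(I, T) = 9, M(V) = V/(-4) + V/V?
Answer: -70197/2 ≈ -35099.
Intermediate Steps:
M(V) = 1 - V/4 (M(V) = V*(-1/4) + 1 = -V/4 + 1 = 1 - V/4)
E(j) = -3/2 (E(j) = -3/2 + (0*((j + 5)/(j + j) + j))/4 = -3/2 + (0*((5 + j)/((2*j)) + j))/4 = -3/2 + (0*((5 + j)*(1/(2*j)) + j))/4 = -3/2 + (0*((5 + j)/(2*j) + j))/4 = -3/2 + (0*(j + (5 + j)/(2*j)))/4 = -3/2 + (1/4)*0 = -3/2 + 0 = -3/2)
E(B(M(1), 2)) - 1*35097 = -3/2 - 1*35097 = -3/2 - 35097 = -70197/2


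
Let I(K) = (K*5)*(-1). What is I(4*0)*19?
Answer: 0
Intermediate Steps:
I(K) = -5*K (I(K) = (5*K)*(-1) = -5*K)
I(4*0)*19 = -20*0*19 = -5*0*19 = 0*19 = 0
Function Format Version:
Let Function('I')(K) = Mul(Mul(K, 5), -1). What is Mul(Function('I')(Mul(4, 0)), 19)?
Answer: 0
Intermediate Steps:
Function('I')(K) = Mul(-5, K) (Function('I')(K) = Mul(Mul(5, K), -1) = Mul(-5, K))
Mul(Function('I')(Mul(4, 0)), 19) = Mul(Mul(-5, Mul(4, 0)), 19) = Mul(Mul(-5, 0), 19) = Mul(0, 19) = 0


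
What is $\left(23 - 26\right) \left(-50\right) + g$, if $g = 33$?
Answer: $183$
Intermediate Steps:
$\left(23 - 26\right) \left(-50\right) + g = \left(23 - 26\right) \left(-50\right) + 33 = \left(-3\right) \left(-50\right) + 33 = 150 + 33 = 183$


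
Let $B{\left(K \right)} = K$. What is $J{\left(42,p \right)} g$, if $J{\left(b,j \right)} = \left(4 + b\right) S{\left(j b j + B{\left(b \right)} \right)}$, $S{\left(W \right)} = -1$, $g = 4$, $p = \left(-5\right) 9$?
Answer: $-184$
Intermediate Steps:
$p = -45$
$J{\left(b,j \right)} = -4 - b$ ($J{\left(b,j \right)} = \left(4 + b\right) \left(-1\right) = -4 - b$)
$J{\left(42,p \right)} g = \left(-4 - 42\right) 4 = \left(-46\right) 4 = -184$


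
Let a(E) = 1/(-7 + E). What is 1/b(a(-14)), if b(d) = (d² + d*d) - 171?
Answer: -441/75409 ≈ -0.0058481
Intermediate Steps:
b(d) = -171 + 2*d² (b(d) = (d² + d²) - 171 = 2*d² - 171 = -171 + 2*d²)
1/b(a(-14)) = 1/(-171 + 2*(1/(-7 - 14))²) = 1/(-171 + 2*(1/(-21))²) = 1/(-171 + 2*(-1/21)²) = 1/(-171 + 2*(1/441)) = 1/(-171 + 2/441) = 1/(-75409/441) = -441/75409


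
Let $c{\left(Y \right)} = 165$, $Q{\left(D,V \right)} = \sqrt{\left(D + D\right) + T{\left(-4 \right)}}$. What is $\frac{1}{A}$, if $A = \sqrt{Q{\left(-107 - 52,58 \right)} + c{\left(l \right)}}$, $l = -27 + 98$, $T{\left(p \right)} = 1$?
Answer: $\frac{1}{\sqrt{165 + i \sqrt{317}}} \approx 0.077513 - 0.0041699 i$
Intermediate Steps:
$Q{\left(D,V \right)} = \sqrt{1 + 2 D}$ ($Q{\left(D,V \right)} = \sqrt{\left(D + D\right) + 1} = \sqrt{2 D + 1} = \sqrt{1 + 2 D}$)
$l = 71$
$A = \sqrt{165 + i \sqrt{317}}$ ($A = \sqrt{\sqrt{1 + 2 \left(-107 - 52\right)} + 165} = \sqrt{\sqrt{1 + 2 \left(-159\right)} + 165} = \sqrt{\sqrt{1 - 318} + 165} = \sqrt{\sqrt{-317} + 165} = \sqrt{i \sqrt{317} + 165} = \sqrt{165 + i \sqrt{317}} \approx 12.864 + 0.69204 i$)
$\frac{1}{A} = \frac{1}{\sqrt{165 + i \sqrt{317}}}$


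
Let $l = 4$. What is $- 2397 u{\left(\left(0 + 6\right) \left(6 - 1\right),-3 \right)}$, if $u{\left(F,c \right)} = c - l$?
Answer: $16779$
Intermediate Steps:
$u{\left(F,c \right)} = -4 + c$ ($u{\left(F,c \right)} = c - 4 = -4 + c$)
$- 2397 u{\left(\left(0 + 6\right) \left(6 - 1\right),-3 \right)} = - 2397 \left(-4 - 3\right) = \left(-2397\right) \left(-7\right) = 16779$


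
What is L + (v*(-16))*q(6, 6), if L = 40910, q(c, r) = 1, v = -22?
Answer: 41262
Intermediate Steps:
L + (v*(-16))*q(6, 6) = 40910 - 22*(-16)*1 = 40910 + 352*1 = 40910 + 352 = 41262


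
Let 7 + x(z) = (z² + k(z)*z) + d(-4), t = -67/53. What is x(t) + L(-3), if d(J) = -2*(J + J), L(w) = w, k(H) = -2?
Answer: 28445/2809 ≈ 10.126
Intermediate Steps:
d(J) = -4*J
t = -67/53 (t = -67*1/53 = -67/53 ≈ -1.2642)
x(z) = 9 + z² - 2*z (x(z) = -7 + ((z² - 2*z) - 4*(-4)) = -7 + ((z² - 2*z) + 16) = -7 + (16 + z² - 2*z) = 9 + z² - 2*z)
x(t) + L(-3) = (9 + (-67/53)² - 2*(-67/53)) - 3 = (9 + 4489/2809 + 134/53) - 3 = 36872/2809 - 3 = 28445/2809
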